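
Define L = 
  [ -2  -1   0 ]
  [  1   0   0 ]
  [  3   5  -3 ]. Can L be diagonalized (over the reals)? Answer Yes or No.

Characteristic polynomial: p(r) = r^3 + 5r^2 + 7r + 3 = (r + 1)^2(r + 3).
r = -1 has algebraic multiplicity 2; rank(L + 1I) = 2, so geometric multiplicity = 1.
Geometric multiplicity < algebraic multiplicity, so L is not diagonalizable.

No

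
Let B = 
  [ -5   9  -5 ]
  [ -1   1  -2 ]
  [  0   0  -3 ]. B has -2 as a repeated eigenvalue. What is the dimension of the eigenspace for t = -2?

B + 2I = [[-3, 9, -5], [-1, 3, -2], [0, 0, -1]].
This matrix has rank 2, so its null space has dimension 3 − 2 = 1.

1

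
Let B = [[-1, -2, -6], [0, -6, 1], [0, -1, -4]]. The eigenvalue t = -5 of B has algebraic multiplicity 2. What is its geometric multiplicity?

1

B + 5I = [[4, -2, -6], [0, -1, 1], [0, -1, 1]].
This matrix has rank 2, so its null space has dimension 3 − 2 = 1.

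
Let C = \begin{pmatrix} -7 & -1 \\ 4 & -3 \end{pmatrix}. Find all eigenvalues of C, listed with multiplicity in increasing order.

Characteristic polynomial: p(s) = s^2 + 10s + 25 = (s + 5)^2.
Roots (with multiplicity): -5, -5.

-5, -5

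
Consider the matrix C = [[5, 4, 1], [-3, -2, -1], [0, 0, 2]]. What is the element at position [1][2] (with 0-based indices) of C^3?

-7

Characteristic polynomial: r^3 - 5r^2 + 8r - 4 = (r - 2)^2(r - 1), so the eigenvalues are 1, 2, 2.
r=2: eigenvector (4, -3, 0).
r=1: eigenvector (-1, 1, 0).
r=2: eigenvector (-3, 2, 1).
P = [[4, -1, -3], [-3, 1, 2], [0, 0, 1]], D = diag(2, 1, 2), P⁻¹ = [[1, 1, 1], [3, 4, 1], [0, 0, 1]].
C³ = P·diag(8, 1, 8)·P⁻¹ = [[29, 28, 7], [-21, -20, -7], [0, 0, 8]].
The requested entry is -7.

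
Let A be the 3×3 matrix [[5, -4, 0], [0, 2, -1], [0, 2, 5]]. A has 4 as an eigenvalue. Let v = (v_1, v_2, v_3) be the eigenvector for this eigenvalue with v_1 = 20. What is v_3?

-10

A − 4I = [[1, -4, 0], [0, -2, -1], [0, 2, 1]].
Solving (A − 4I)v = 0 gives the eigenspace spanned by (20, 5, -10).
With v_1 = 20, v = (20, 5, -10), so v_3 = -10.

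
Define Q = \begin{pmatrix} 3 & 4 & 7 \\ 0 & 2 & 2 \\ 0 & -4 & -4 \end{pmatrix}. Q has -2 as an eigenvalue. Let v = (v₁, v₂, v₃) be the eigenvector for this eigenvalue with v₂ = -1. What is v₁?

-2

Q + 2I = [[5, 4, 7], [0, 4, 2], [0, -4, -2]].
Solving (Q + 2I)v = 0 gives the eigenspace spanned by (-2, -1, 2).
With v₂ = -1, v = (-2, -1, 2), so v₁ = -2.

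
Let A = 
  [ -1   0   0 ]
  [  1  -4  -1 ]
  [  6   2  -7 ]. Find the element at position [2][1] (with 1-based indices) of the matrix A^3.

91

Characteristic polynomial: s^3 + 12s^2 + 41s + 30 = (s + 1)(s + 5)(s + 6), so the eigenvalues are -6, -5, -1.
s=-1: eigenvector (1, 0, 1).
s=-6: eigenvector (0, 1, 2).
s=-5: eigenvector (0, -1, -1).
P = [[1, 0, 0], [0, 1, -1], [1, 2, -1]], D = diag(-1, -6, -5), P⁻¹ = [[1, 0, 0], [-1, -1, 1], [-1, -2, 1]].
A³ = P·diag(-1, -216, -125)·P⁻¹ = [[-1, 0, 0], [91, -34, -91], [306, 182, -307]].
The requested entry is 91.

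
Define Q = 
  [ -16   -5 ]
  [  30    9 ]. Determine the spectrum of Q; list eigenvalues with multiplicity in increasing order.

-6, -1

Characteristic polynomial: p(s) = s^2 + 7s + 6 = (s + 1)(s + 6).
Roots (with multiplicity): -6, -1.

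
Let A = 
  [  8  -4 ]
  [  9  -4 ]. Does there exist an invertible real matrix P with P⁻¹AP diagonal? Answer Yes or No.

Characteristic polynomial: p(λ) = λ^2 - 4λ + 4 = (λ - 2)^2.
λ = 2 has algebraic multiplicity 2; rank(A − 2I) = 1, so geometric multiplicity = 1.
Geometric multiplicity < algebraic multiplicity, so A is not diagonalizable.

No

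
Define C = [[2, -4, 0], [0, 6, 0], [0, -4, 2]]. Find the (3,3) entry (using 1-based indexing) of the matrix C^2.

Characteristic polynomial: μ^3 - 10μ^2 + 28μ - 24 = (μ - 6)(μ - 2)^2, so the eigenvalues are 2, 2, 6.
μ=6: eigenvector (1, -1, 1).
μ=2: eigenvector (1, 0, 2).
μ=2: eigenvector (0, 0, 1).
P = [[1, 1, 0], [-1, 0, 0], [1, 2, 1]], D = diag(6, 2, 2), P⁻¹ = [[0, -1, 0], [1, 1, 0], [-2, -1, 1]].
C² = P·diag(36, 4, 4)·P⁻¹ = [[4, -32, 0], [0, 36, 0], [0, -32, 4]].
The requested entry is 4.

4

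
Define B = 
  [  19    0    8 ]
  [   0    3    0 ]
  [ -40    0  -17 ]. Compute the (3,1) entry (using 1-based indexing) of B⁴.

-800

Characteristic polynomial: s^3 - 5s^2 + 3s + 9 = (s - 3)^2(s + 1), so the eigenvalues are -1, 3, 3.
s=3: eigenvector (1, 0, -2).
s=3: eigenvector (-1, 1, 2).
s=-1: eigenvector (-2, 0, 5).
P = [[1, -1, -2], [0, 1, 0], [-2, 2, 5]], D = diag(3, 3, -1), P⁻¹ = [[5, 1, 2], [0, 1, 0], [2, 0, 1]].
B⁴ = P·diag(81, 81, 1)·P⁻¹ = [[401, 0, 160], [0, 81, 0], [-800, 0, -319]].
The requested entry is -800.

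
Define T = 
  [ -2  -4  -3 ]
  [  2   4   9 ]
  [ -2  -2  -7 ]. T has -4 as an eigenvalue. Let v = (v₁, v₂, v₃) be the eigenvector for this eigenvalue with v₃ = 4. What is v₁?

T + 4I = [[2, -4, -3], [2, 8, 9], [-2, -2, -3]].
Solving (T + 4I)v = 0 gives the eigenspace spanned by (-2, -4, 4).
With v₃ = 4, v = (-2, -4, 4), so v₁ = -2.

-2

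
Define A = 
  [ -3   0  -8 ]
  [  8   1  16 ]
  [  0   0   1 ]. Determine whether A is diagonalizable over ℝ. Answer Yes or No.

Yes

Characteristic polynomial: p(s) = s^3 + s^2 - 5s + 3 = (s - 1)^2(s + 3).
s = 1 has algebraic multiplicity 2; rank(A − 1I) = 1, so geometric multiplicity = 2.
Every eigenvalue has geometric = algebraic multiplicity, so A is diagonalizable.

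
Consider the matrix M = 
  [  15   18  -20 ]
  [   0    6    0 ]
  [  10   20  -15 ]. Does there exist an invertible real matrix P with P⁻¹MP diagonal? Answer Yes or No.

Yes

Characteristic polynomial: p(λ) = λ^3 - 6λ^2 - 25λ + 150 = (λ - 6)(λ - 5)(λ + 5).
All 3 eigenvalues are distinct, so M is diagonalizable.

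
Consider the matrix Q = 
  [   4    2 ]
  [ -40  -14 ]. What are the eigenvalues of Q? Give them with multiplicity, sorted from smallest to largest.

Characteristic polynomial: p(λ) = λ^2 + 10λ + 24 = (λ + 4)(λ + 6).
Roots (with multiplicity): -6, -4.

-6, -4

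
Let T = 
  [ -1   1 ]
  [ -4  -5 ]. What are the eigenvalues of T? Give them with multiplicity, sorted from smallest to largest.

Characteristic polynomial: p(λ) = λ^2 + 6λ + 9 = (λ + 3)^2.
Roots (with multiplicity): -3, -3.

-3, -3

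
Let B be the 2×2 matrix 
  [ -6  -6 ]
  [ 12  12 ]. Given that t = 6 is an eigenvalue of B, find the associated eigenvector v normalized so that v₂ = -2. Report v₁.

1

B − 6I = [[-12, -6], [12, 6]].
Solving (B − 6I)v = 0 gives the eigenspace spanned by (1, -2).
With v₂ = -2, v = (1, -2), so v₁ = 1.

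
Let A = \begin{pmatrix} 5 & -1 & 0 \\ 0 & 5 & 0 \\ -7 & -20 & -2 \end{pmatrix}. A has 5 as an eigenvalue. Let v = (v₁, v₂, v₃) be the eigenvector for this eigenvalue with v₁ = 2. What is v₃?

A − 5I = [[0, -1, 0], [0, 0, 0], [-7, -20, -7]].
Solving (A − 5I)v = 0 gives the eigenspace spanned by (2, 0, -2).
With v₁ = 2, v = (2, 0, -2), so v₃ = -2.

-2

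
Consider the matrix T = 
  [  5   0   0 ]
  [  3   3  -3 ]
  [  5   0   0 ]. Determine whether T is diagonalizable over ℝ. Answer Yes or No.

Characteristic polynomial: p(r) = r^3 - 8r^2 + 15r = r(r - 5)(r - 3).
All 3 eigenvalues are distinct, so T is diagonalizable.

Yes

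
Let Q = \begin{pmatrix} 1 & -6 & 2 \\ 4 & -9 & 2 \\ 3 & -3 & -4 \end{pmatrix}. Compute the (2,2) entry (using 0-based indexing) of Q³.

Characteristic polynomial: μ^3 + 12μ^2 + 47μ + 60 = (μ + 3)(μ + 4)(μ + 5), so the eigenvalues are -5, -4, -3.
μ=-5: eigenvector (1, 1, 0).
μ=-3: eigenvector (-6, -5, -3).
μ=-4: eigenvector (2, 2, 1).
P = [[1, -6, 2], [1, -5, 2], [0, -3, 1]], D = diag(-5, -3, -4), P⁻¹ = [[1, 0, -2], [-1, 1, 0], [-3, 3, 1]].
Q³ = P·diag(-125, -27, -64)·P⁻¹ = [[97, -222, 122], [124, -249, 122], [111, -111, -64]].
The requested entry is -64.

-64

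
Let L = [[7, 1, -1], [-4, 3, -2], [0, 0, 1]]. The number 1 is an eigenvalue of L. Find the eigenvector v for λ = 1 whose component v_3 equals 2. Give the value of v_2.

2

L − 1I = [[6, 1, -1], [-4, 2, -2], [0, 0, 0]].
Solving (L − 1I)v = 0 gives the eigenspace spanned by (0, 2, 2).
With v_3 = 2, v = (0, 2, 2), so v_2 = 2.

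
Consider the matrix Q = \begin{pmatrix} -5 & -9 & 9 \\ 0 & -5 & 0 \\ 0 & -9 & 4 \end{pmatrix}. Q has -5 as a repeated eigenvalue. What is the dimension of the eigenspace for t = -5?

2

Q + 5I = [[0, -9, 9], [0, 0, 0], [0, -9, 9]].
This matrix has rank 1, so its null space has dimension 3 − 1 = 2.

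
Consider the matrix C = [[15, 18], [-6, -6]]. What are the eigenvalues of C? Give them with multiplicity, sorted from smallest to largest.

Characteristic polynomial: p(r) = r^2 - 9r + 18 = (r - 6)(r - 3).
Roots (with multiplicity): 3, 6.

3, 6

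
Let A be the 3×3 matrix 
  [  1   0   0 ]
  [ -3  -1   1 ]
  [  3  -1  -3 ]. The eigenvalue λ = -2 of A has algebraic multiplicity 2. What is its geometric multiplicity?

1

A + 2I = [[3, 0, 0], [-3, 1, 1], [3, -1, -1]].
This matrix has rank 2, so its null space has dimension 3 − 2 = 1.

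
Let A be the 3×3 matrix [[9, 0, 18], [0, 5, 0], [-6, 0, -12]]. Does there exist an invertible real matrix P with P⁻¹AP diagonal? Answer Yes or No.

Characteristic polynomial: p(λ) = λ^3 - 2λ^2 - 15λ = λ(λ - 5)(λ + 3).
All 3 eigenvalues are distinct, so A is diagonalizable.

Yes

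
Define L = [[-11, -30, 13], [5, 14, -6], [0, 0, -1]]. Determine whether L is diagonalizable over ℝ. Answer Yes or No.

Characteristic polynomial: p(λ) = λ^3 - 2λ^2 - 7λ - 4 = (λ - 4)(λ + 1)^2.
λ = -1 has algebraic multiplicity 2; rank(L + 1I) = 2, so geometric multiplicity = 1.
Geometric multiplicity < algebraic multiplicity, so L is not diagonalizable.

No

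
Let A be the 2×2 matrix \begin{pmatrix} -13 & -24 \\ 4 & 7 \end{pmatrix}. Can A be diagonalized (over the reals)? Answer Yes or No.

Yes

Characteristic polynomial: p(t) = t^2 + 6t + 5 = (t + 1)(t + 5).
All 2 eigenvalues are distinct, so A is diagonalizable.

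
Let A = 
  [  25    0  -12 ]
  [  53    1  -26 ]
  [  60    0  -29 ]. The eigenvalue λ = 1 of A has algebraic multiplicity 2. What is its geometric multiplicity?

A − 1I = [[24, 0, -12], [53, 0, -26], [60, 0, -30]].
This matrix has rank 2, so its null space has dimension 3 − 2 = 1.

1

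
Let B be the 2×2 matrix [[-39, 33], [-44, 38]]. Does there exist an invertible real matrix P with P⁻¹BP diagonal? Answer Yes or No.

Characteristic polynomial: p(r) = r^2 + r - 30 = (r - 5)(r + 6).
All 2 eigenvalues are distinct, so B is diagonalizable.

Yes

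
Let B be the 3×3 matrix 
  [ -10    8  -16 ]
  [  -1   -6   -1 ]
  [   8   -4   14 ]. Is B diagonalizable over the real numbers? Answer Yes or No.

Characteristic polynomial: p(s) = s^3 + 2s^2 - 32s - 96 = (s - 6)(s + 4)^2.
s = -4 has algebraic multiplicity 2; rank(B + 4I) = 2, so geometric multiplicity = 1.
Geometric multiplicity < algebraic multiplicity, so B is not diagonalizable.

No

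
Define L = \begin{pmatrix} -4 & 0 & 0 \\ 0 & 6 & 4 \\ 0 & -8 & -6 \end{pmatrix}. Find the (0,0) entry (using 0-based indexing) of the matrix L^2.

16

Characteristic polynomial: t^3 + 4t^2 - 4t - 16 = (t - 2)(t + 2)(t + 4), so the eigenvalues are -4, -2, 2.
t=-4: eigenvector (1, 0, 0).
t=-2: eigenvector (0, 1, -2).
t=2: eigenvector (0, 1, -1).
P = [[1, 0, 0], [0, 1, 1], [0, -2, -1]], D = diag(-4, -2, 2), P⁻¹ = [[1, 0, 0], [0, -1, -1], [0, 2, 1]].
L² = P·diag(16, 4, 4)·P⁻¹ = [[16, 0, 0], [0, 4, 0], [0, 0, 4]].
The requested entry is 16.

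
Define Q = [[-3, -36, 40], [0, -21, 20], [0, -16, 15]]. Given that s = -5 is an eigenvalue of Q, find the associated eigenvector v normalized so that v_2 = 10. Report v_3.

8

Q + 5I = [[2, -36, 40], [0, -16, 20], [0, -16, 20]].
Solving (Q + 5I)v = 0 gives the eigenspace spanned by (20, 10, 8).
With v_2 = 10, v = (20, 10, 8), so v_3 = 8.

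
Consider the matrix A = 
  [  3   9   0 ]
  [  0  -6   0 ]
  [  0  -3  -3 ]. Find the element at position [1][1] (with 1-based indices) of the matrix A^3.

27

Characteristic polynomial: s^3 + 6s^2 - 9s - 54 = (s - 3)(s + 3)(s + 6), so the eigenvalues are -6, -3, 3.
s=3: eigenvector (1, 0, 0).
s=-6: eigenvector (-1, 1, 1).
s=-3: eigenvector (0, 0, 1).
P = [[1, -1, 0], [0, 1, 0], [0, 1, 1]], D = diag(3, -6, -3), P⁻¹ = [[1, 1, 0], [0, 1, 0], [0, -1, 1]].
A³ = P·diag(27, -216, -27)·P⁻¹ = [[27, 243, 0], [0, -216, 0], [0, -189, -27]].
The requested entry is 27.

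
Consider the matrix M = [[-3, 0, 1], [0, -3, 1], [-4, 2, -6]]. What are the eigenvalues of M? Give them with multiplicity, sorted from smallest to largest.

-5, -4, -3

Characteristic polynomial: p(μ) = μ^3 + 12μ^2 + 47μ + 60 = (μ + 3)(μ + 4)(μ + 5).
Roots (with multiplicity): -5, -4, -3.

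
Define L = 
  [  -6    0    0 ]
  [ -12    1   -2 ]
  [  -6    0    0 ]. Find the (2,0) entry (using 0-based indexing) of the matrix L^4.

1296

Characteristic polynomial: λ^3 + 5λ^2 - 6λ = λ(λ - 1)(λ + 6), so the eigenvalues are -6, 0, 1.
λ=-6: eigenvector (1, 2, 1).
λ=1: eigenvector (0, 1, 0).
λ=0: eigenvector (0, 2, 1).
P = [[1, 0, 0], [2, 1, 2], [1, 0, 1]], D = diag(-6, 1, 0), P⁻¹ = [[1, 0, 0], [0, 1, -2], [-1, 0, 1]].
L⁴ = P·diag(1296, 1, 0)·P⁻¹ = [[1296, 0, 0], [2592, 1, -2], [1296, 0, 0]].
The requested entry is 1296.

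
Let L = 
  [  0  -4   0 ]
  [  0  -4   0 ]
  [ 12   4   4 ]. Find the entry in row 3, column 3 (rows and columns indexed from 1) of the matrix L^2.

Characteristic polynomial: r^3 - 16r = r(r - 4)(r + 4), so the eigenvalues are -4, 0, 4.
r=4: eigenvector (0, 0, 1).
r=-4: eigenvector (1, 1, -2).
r=0: eigenvector (-1, 0, 3).
P = [[0, 1, -1], [0, 1, 0], [1, -2, 3]], D = diag(4, -4, 0), P⁻¹ = [[3, -1, 1], [0, 1, 0], [-1, 1, 0]].
L² = P·diag(16, 16, 0)·P⁻¹ = [[0, 16, 0], [0, 16, 0], [48, -48, 16]].
The requested entry is 16.

16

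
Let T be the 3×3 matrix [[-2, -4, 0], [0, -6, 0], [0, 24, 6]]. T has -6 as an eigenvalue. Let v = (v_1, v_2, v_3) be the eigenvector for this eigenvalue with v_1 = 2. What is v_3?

T + 6I = [[4, -4, 0], [0, 0, 0], [0, 24, 12]].
Solving (T + 6I)v = 0 gives the eigenspace spanned by (2, 2, -4).
With v_1 = 2, v = (2, 2, -4), so v_3 = -4.

-4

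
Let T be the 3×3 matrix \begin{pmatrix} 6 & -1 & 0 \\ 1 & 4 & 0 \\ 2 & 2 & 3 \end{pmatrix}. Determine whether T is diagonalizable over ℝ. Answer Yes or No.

No

Characteristic polynomial: p(r) = r^3 - 13r^2 + 55r - 75 = (r - 5)^2(r - 3).
r = 5 has algebraic multiplicity 2; rank(T − 5I) = 2, so geometric multiplicity = 1.
Geometric multiplicity < algebraic multiplicity, so T is not diagonalizable.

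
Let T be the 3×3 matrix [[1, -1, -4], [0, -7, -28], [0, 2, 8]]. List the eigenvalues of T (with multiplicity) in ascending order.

0, 1, 1

Characteristic polynomial: p(μ) = μ^3 - 2μ^2 + μ = μ(μ - 1)^2.
Roots (with multiplicity): 0, 1, 1.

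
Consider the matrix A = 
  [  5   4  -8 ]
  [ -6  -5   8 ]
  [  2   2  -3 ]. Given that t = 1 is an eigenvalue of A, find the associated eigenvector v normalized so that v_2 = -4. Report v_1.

4

A − 1I = [[4, 4, -8], [-6, -6, 8], [2, 2, -4]].
Solving (A − 1I)v = 0 gives the eigenspace spanned by (4, -4, 0).
With v_2 = -4, v = (4, -4, 0), so v_1 = 4.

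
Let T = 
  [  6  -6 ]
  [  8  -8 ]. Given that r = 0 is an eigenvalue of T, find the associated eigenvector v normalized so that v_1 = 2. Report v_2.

T = [[6, -6], [8, -8]].
Solving (T)v = 0 gives the eigenspace spanned by (2, 2).
With v_1 = 2, v = (2, 2), so v_2 = 2.

2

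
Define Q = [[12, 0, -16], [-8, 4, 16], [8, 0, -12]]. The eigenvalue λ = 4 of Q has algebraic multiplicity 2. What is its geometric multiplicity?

2

Q − 4I = [[8, 0, -16], [-8, 0, 16], [8, 0, -16]].
This matrix has rank 1, so its null space has dimension 3 − 1 = 2.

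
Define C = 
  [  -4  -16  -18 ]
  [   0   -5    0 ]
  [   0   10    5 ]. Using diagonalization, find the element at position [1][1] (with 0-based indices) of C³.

Characteristic polynomial: s^3 + 4s^2 - 25s - 100 = (s - 5)(s + 4)(s + 5), so the eigenvalues are -5, -4, 5.
s=-4: eigenvector (1, 0, 0).
s=5: eigenvector (-2, 0, 1).
s=-5: eigenvector (2, -1, 1).
P = [[1, -2, 2], [0, 0, -1], [0, 1, 1]], D = diag(-4, 5, -5), P⁻¹ = [[1, 4, 2], [0, 1, 1], [0, -1, 0]].
C³ = P·diag(-64, 125, -125)·P⁻¹ = [[-64, -256, -378], [0, -125, 0], [0, 250, 125]].
The requested entry is -125.

-125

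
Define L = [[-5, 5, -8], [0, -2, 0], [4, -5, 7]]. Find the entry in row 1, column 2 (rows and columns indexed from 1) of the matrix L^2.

Characteristic polynomial: s^3 - 7s - 6 = (s - 3)(s + 1)(s + 2), so the eigenvalues are -2, -1, 3.
s=3: eigenvector (-1, 0, 1).
s=-2: eigenvector (-1, 1, 1).
s=-1: eigenvector (-2, 0, 1).
P = [[-1, -1, -2], [0, 1, 0], [1, 1, 1]], D = diag(3, -2, -1), P⁻¹ = [[1, -1, 2], [0, 1, 0], [-1, 0, -1]].
L² = P·diag(9, 4, 1)·P⁻¹ = [[-7, 5, -16], [0, 4, 0], [8, -5, 17]].
The requested entry is 5.

5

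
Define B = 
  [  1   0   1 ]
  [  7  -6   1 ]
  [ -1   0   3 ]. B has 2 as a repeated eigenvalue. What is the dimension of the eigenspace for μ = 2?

B − 2I = [[-1, 0, 1], [7, -8, 1], [-1, 0, 1]].
This matrix has rank 2, so its null space has dimension 3 − 2 = 1.

1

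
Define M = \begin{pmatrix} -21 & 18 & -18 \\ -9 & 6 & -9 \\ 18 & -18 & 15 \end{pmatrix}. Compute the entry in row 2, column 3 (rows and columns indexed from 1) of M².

-27

Characteristic polynomial: λ^3 - 27λ - 54 = (λ - 6)(λ + 3)^2, so the eigenvalues are -3, -3, 6.
λ=6: eigenvector (-2, -1, 2).
λ=-3: eigenvector (3, 1, -2).
λ=-3: eigenvector (-2, -1, 1).
P = [[-2, 3, -2], [-1, 1, -1], [2, -2, 1]], D = diag(6, -3, -3), P⁻¹ = [[1, -1, 1], [1, -2, 0], [0, -2, -1]].
M² = P·diag(36, 9, 9)·P⁻¹ = [[-45, 54, -54], [-27, 36, -27], [54, -54, 63]].
The requested entry is -27.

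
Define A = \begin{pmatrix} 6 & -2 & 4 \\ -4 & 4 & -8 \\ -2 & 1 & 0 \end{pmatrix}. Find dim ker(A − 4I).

1

A − 4I = [[2, -2, 4], [-4, 0, -8], [-2, 1, -4]].
This matrix has rank 2, so its null space has dimension 3 − 2 = 1.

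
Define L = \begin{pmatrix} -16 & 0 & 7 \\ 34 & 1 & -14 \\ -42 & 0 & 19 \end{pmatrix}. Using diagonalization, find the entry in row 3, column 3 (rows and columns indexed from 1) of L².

Characteristic polynomial: r^3 - 4r^2 - 7r + 10 = (r - 5)(r - 1)(r + 2), so the eigenvalues are -2, 1, 5.
r=-2: eigenvector (1, -2, 2).
r=1: eigenvector (0, 1, 0).
r=5: eigenvector (1, -2, 3).
P = [[1, 0, 1], [-2, 1, -2], [2, 0, 3]], D = diag(-2, 1, 5), P⁻¹ = [[3, 0, -1], [2, 1, 0], [-2, 0, 1]].
L² = P·diag(4, 1, 25)·P⁻¹ = [[-38, 0, 21], [78, 1, -42], [-126, 0, 67]].
The requested entry is 67.

67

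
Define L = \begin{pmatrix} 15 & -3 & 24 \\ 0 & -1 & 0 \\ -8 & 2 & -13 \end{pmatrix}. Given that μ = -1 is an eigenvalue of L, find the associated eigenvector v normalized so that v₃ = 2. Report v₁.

-3

L + 1I = [[16, -3, 24], [0, 0, 0], [-8, 2, -12]].
Solving (L + 1I)v = 0 gives the eigenspace spanned by (-3, 0, 2).
With v₃ = 2, v = (-3, 0, 2), so v₁ = -3.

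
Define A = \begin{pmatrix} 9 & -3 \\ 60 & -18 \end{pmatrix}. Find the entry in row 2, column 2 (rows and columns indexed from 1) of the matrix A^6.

Characteristic polynomial: s^2 + 9s + 18 = (s + 3)(s + 6), so the eigenvalues are -6, -3.
s=-6: eigenvector (1, 5).
s=-3: eigenvector (1, 4).
P = [[1, 1], [5, 4]], D = diag(-6, -3), P⁻¹ = [[-4, 1], [5, -1]].
A⁶ = P·diag(46656, 729)·P⁻¹ = [[-182979, 45927], [-918540, 230364]].
The requested entry is 230364.

230364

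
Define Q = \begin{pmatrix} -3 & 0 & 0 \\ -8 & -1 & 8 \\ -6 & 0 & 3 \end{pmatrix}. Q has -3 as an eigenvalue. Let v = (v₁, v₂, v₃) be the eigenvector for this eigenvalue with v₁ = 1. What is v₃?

1

Q + 3I = [[0, 0, 0], [-8, 2, 8], [-6, 0, 6]].
Solving (Q + 3I)v = 0 gives the eigenspace spanned by (1, 0, 1).
With v₁ = 1, v = (1, 0, 1), so v₃ = 1.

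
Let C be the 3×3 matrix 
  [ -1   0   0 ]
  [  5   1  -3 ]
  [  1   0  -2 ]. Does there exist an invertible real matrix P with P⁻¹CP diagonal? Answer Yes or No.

Yes

Characteristic polynomial: p(λ) = λ^3 + 2λ^2 - λ - 2 = (λ - 1)(λ + 1)(λ + 2).
All 3 eigenvalues are distinct, so C is diagonalizable.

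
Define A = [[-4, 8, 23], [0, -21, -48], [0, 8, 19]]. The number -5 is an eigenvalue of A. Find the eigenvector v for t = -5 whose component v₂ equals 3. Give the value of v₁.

-1

A + 5I = [[1, 8, 23], [0, -16, -48], [0, 8, 24]].
Solving (A + 5I)v = 0 gives the eigenspace spanned by (-1, 3, -1).
With v₂ = 3, v = (-1, 3, -1), so v₁ = -1.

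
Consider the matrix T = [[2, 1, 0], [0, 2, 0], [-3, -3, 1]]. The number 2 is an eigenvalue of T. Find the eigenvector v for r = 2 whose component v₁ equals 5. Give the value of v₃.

T − 2I = [[0, 1, 0], [0, 0, 0], [-3, -3, -1]].
Solving (T − 2I)v = 0 gives the eigenspace spanned by (5, 0, -15).
With v₁ = 5, v = (5, 0, -15), so v₃ = -15.

-15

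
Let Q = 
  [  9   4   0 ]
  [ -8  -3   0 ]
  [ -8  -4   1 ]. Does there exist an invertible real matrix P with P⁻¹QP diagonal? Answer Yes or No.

Yes

Characteristic polynomial: p(r) = r^3 - 7r^2 + 11r - 5 = (r - 5)(r - 1)^2.
r = 1 has algebraic multiplicity 2; rank(Q − 1I) = 1, so geometric multiplicity = 2.
Every eigenvalue has geometric = algebraic multiplicity, so Q is diagonalizable.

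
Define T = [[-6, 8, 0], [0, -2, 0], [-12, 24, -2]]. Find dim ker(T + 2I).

2

T + 2I = [[-4, 8, 0], [0, 0, 0], [-12, 24, 0]].
This matrix has rank 1, so its null space has dimension 3 − 1 = 2.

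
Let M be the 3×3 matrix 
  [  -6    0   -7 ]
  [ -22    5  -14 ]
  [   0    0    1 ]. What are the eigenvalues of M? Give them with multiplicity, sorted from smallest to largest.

Characteristic polynomial: p(μ) = μ^3 - 31μ + 30 = (μ - 5)(μ - 1)(μ + 6).
Roots (with multiplicity): -6, 1, 5.

-6, 1, 5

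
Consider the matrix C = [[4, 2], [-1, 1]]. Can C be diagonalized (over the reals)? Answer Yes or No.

Characteristic polynomial: p(t) = t^2 - 5t + 6 = (t - 3)(t - 2).
All 2 eigenvalues are distinct, so C is diagonalizable.

Yes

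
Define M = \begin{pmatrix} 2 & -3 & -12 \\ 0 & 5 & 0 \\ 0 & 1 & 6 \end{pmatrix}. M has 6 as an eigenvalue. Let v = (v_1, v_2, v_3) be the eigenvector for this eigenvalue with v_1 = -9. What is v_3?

3

M − 6I = [[-4, -3, -12], [0, -1, 0], [0, 1, 0]].
Solving (M − 6I)v = 0 gives the eigenspace spanned by (-9, 0, 3).
With v_1 = -9, v = (-9, 0, 3), so v_3 = 3.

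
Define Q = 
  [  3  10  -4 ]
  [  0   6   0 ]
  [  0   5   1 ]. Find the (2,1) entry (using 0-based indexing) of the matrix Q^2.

Characteristic polynomial: λ^3 - 10λ^2 + 27λ - 18 = (λ - 6)(λ - 3)(λ - 1), so the eigenvalues are 1, 3, 6.
λ=1: eigenvector (2, 0, 1).
λ=6: eigenvector (2, 1, 1).
λ=3: eigenvector (1, 0, 0).
P = [[2, 2, 1], [0, 1, 0], [1, 1, 0]], D = diag(1, 6, 3), P⁻¹ = [[0, -1, 1], [0, 1, 0], [1, 0, -2]].
Q² = P·diag(1, 36, 9)·P⁻¹ = [[9, 70, -16], [0, 36, 0], [0, 35, 1]].
The requested entry is 35.

35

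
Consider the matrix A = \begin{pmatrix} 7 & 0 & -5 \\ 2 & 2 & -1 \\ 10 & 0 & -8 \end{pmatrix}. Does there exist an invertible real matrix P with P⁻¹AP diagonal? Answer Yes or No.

No

Characteristic polynomial: p(s) = s^3 - s^2 - 8s + 12 = (s - 2)^2(s + 3).
s = 2 has algebraic multiplicity 2; rank(A − 2I) = 2, so geometric multiplicity = 1.
Geometric multiplicity < algebraic multiplicity, so A is not diagonalizable.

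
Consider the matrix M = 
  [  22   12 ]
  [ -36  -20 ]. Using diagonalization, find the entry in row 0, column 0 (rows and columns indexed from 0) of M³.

Characteristic polynomial: s^2 - 2s - 8 = (s - 4)(s + 2), so the eigenvalues are -2, 4.
s=4: eigenvector (2, -3).
s=-2: eigenvector (1, -2).
P = [[2, 1], [-3, -2]], D = diag(4, -2), P⁻¹ = [[2, 1], [-3, -2]].
M³ = P·diag(64, -8)·P⁻¹ = [[280, 144], [-432, -224]].
The requested entry is 280.

280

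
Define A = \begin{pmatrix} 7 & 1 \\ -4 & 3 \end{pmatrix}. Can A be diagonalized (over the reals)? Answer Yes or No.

No

Characteristic polynomial: p(λ) = λ^2 - 10λ + 25 = (λ - 5)^2.
λ = 5 has algebraic multiplicity 2; rank(A − 5I) = 1, so geometric multiplicity = 1.
Geometric multiplicity < algebraic multiplicity, so A is not diagonalizable.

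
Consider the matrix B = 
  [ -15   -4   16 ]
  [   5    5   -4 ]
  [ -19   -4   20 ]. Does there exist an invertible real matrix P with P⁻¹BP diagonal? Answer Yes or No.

No

Characteristic polynomial: p(μ) = μ^3 - 10μ^2 + 33μ - 36 = (μ - 4)(μ - 3)^2.
μ = 3 has algebraic multiplicity 2; rank(B − 3I) = 2, so geometric multiplicity = 1.
Geometric multiplicity < algebraic multiplicity, so B is not diagonalizable.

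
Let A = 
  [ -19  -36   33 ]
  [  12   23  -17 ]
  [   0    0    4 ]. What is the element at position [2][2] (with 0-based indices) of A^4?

256

Characteristic polynomial: t^3 - 8t^2 + 11t + 20 = (t - 5)(t - 4)(t + 1), so the eigenvalues are -1, 4, 5.
t=5: eigenvector (-3, 2, 0).
t=-1: eigenvector (-2, 1, 0).
t=4: eigenvector (3, -1, 1).
P = [[-3, -2, 3], [2, 1, -1], [0, 0, 1]], D = diag(5, -1, 4), P⁻¹ = [[1, 2, -1], [-2, -3, 3], [0, 0, 1]].
A⁴ = P·diag(625, 1, 256)·P⁻¹ = [[-1871, -3744, 2637], [1248, 2497, -1503], [0, 0, 256]].
The requested entry is 256.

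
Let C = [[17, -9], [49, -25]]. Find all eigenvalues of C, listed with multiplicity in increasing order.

-4, -4

Characteristic polynomial: p(μ) = μ^2 + 8μ + 16 = (μ + 4)^2.
Roots (with multiplicity): -4, -4.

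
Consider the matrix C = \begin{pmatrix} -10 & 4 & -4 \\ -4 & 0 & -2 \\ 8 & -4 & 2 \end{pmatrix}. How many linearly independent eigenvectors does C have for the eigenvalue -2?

2

C + 2I = [[-8, 4, -4], [-4, 2, -2], [8, -4, 4]].
This matrix has rank 1, so its null space has dimension 3 − 1 = 2.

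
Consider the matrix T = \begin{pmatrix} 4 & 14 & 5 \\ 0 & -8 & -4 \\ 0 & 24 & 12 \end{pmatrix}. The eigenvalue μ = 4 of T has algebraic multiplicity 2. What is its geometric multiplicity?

1

T − 4I = [[0, 14, 5], [0, -12, -4], [0, 24, 8]].
This matrix has rank 2, so its null space has dimension 3 − 2 = 1.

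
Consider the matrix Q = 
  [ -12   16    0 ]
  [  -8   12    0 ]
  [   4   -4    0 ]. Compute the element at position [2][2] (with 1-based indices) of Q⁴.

Characteristic polynomial: λ^3 - 16λ = λ(λ - 4)(λ + 4), so the eigenvalues are -4, 0, 4.
λ=4: eigenvector (-1, -1, 0).
λ=-4: eigenvector (2, 1, -1).
λ=0: eigenvector (0, 0, 1).
P = [[-1, 2, 0], [-1, 1, 0], [0, -1, 1]], D = diag(4, -4, 0), P⁻¹ = [[1, -2, 0], [1, -1, 0], [1, -1, 1]].
Q⁴ = P·diag(256, 256, 0)·P⁻¹ = [[256, 0, 0], [0, 256, 0], [-256, 256, 0]].
The requested entry is 256.

256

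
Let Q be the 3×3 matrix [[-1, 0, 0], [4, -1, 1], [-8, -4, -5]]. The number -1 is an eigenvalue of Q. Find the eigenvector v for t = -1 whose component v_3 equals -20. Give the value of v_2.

Q + 1I = [[0, 0, 0], [4, 0, 1], [-8, -4, -4]].
Solving (Q + 1I)v = 0 gives the eigenspace spanned by (5, 10, -20).
With v_3 = -20, v = (5, 10, -20), so v_2 = 10.

10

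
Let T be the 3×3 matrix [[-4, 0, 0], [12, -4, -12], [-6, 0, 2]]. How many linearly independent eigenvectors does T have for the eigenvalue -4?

T + 4I = [[0, 0, 0], [12, 0, -12], [-6, 0, 6]].
This matrix has rank 1, so its null space has dimension 3 − 1 = 2.

2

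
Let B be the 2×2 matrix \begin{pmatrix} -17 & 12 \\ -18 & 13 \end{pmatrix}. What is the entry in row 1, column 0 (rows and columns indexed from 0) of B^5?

Characteristic polynomial: μ^2 + 4μ - 5 = (μ - 1)(μ + 5), so the eigenvalues are -5, 1.
μ=1: eigenvector (2, 3).
μ=-5: eigenvector (1, 1).
P = [[2, 1], [3, 1]], D = diag(1, -5), P⁻¹ = [[-1, 1], [3, -2]].
B⁵ = P·diag(1, -3125)·P⁻¹ = [[-9377, 6252], [-9378, 6253]].
The requested entry is -9378.

-9378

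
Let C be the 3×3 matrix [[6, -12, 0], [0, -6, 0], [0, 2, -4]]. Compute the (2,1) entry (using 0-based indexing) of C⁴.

-1040

Characteristic polynomial: λ^3 + 4λ^2 - 36λ - 144 = (λ - 6)(λ + 4)(λ + 6), so the eigenvalues are -6, -4, 6.
λ=-4: eigenvector (0, 0, 1).
λ=-6: eigenvector (1, 1, -1).
λ=6: eigenvector (1, 0, 0).
P = [[0, 1, 1], [0, 1, 0], [1, -1, 0]], D = diag(-4, -6, 6), P⁻¹ = [[0, 1, 1], [0, 1, 0], [1, -1, 0]].
C⁴ = P·diag(256, 1296, 1296)·P⁻¹ = [[1296, 0, 0], [0, 1296, 0], [0, -1040, 256]].
The requested entry is -1040.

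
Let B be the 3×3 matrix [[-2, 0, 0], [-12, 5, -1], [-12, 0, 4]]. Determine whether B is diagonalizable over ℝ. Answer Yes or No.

Yes

Characteristic polynomial: p(t) = t^3 - 7t^2 + 2t + 40 = (t - 5)(t - 4)(t + 2).
All 3 eigenvalues are distinct, so B is diagonalizable.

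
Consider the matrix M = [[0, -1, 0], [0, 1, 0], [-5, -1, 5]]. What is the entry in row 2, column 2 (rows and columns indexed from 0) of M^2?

25

Characteristic polynomial: t^3 - 6t^2 + 5t = t(t - 5)(t - 1), so the eigenvalues are 0, 1, 5.
t=0: eigenvector (1, 0, 1).
t=1: eigenvector (1, -1, 1).
t=5: eigenvector (0, 0, 1).
P = [[1, 1, 0], [0, -1, 0], [1, 1, 1]], D = diag(0, 1, 5), P⁻¹ = [[1, 1, 0], [0, -1, 0], [-1, 0, 1]].
M² = P·diag(0, 1, 25)·P⁻¹ = [[0, -1, 0], [0, 1, 0], [-25, -1, 25]].
The requested entry is 25.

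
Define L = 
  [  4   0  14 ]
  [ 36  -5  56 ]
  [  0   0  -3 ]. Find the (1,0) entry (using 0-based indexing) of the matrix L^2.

-36

Characteristic polynomial: s^3 + 4s^2 - 17s - 60 = (s - 4)(s + 3)(s + 5), so the eigenvalues are -5, -3, 4.
s=-5: eigenvector (0, 1, 0).
s=4: eigenvector (1, 4, 0).
s=-3: eigenvector (-2, -8, 1).
P = [[0, 1, -2], [1, 4, -8], [0, 0, 1]], D = diag(-5, 4, -3), P⁻¹ = [[-4, 1, 0], [1, 0, 2], [0, 0, 1]].
L² = P·diag(25, 16, 9)·P⁻¹ = [[16, 0, 14], [-36, 25, 56], [0, 0, 9]].
The requested entry is -36.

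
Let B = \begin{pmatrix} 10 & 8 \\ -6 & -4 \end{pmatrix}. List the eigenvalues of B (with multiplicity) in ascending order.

Characteristic polynomial: p(λ) = λ^2 - 6λ + 8 = (λ - 4)(λ - 2).
Roots (with multiplicity): 2, 4.

2, 4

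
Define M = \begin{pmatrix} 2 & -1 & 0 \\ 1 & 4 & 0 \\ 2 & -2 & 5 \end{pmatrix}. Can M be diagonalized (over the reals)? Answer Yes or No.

Characteristic polynomial: p(r) = r^3 - 11r^2 + 39r - 45 = (r - 5)(r - 3)^2.
r = 3 has algebraic multiplicity 2; rank(M − 3I) = 2, so geometric multiplicity = 1.
Geometric multiplicity < algebraic multiplicity, so M is not diagonalizable.

No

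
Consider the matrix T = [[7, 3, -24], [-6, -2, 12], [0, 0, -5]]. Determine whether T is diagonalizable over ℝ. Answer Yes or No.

Characteristic polynomial: p(s) = s^3 - 21s + 20 = (s - 4)(s - 1)(s + 5).
All 3 eigenvalues are distinct, so T is diagonalizable.

Yes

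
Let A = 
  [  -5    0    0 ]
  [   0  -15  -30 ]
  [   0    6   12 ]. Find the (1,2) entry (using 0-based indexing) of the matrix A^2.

Characteristic polynomial: t^3 + 8t^2 + 15t = t(t + 3)(t + 5), so the eigenvalues are -5, -3, 0.
t=-5: eigenvector (1, 0, 0).
t=-3: eigenvector (0, 5, -2).
t=0: eigenvector (0, -2, 1).
P = [[1, 0, 0], [0, 5, -2], [0, -2, 1]], D = diag(-5, -3, 0), P⁻¹ = [[1, 0, 0], [0, 1, 2], [0, 2, 5]].
A² = P·diag(25, 9, 0)·P⁻¹ = [[25, 0, 0], [0, 45, 90], [0, -18, -36]].
The requested entry is 90.

90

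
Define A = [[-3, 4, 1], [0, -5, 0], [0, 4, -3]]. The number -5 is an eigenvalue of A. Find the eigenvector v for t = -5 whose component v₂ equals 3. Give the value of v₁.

A + 5I = [[2, 4, 1], [0, 0, 0], [0, 4, 2]].
Solving (A + 5I)v = 0 gives the eigenspace spanned by (-3, 3, -6).
With v₂ = 3, v = (-3, 3, -6), so v₁ = -3.

-3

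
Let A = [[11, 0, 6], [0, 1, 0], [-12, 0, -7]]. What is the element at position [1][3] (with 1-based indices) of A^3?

Characteristic polynomial: μ^3 - 5μ^2 - μ + 5 = (μ - 5)(μ - 1)(μ + 1), so the eigenvalues are -1, 1, 5.
μ=1: eigenvector (0, 1, 0).
μ=-1: eigenvector (1, 0, -2).
μ=5: eigenvector (1, 0, -1).
P = [[0, 1, 1], [1, 0, 0], [0, -2, -1]], D = diag(1, -1, 5), P⁻¹ = [[0, 1, 0], [-1, 0, -1], [2, 0, 1]].
A³ = P·diag(1, -1, 125)·P⁻¹ = [[251, 0, 126], [0, 1, 0], [-252, 0, -127]].
The requested entry is 126.

126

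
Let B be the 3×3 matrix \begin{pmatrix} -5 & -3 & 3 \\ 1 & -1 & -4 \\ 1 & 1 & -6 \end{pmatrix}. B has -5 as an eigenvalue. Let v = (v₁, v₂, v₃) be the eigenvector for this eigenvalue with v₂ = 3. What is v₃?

3

B + 5I = [[0, -3, 3], [1, 4, -4], [1, 1, -1]].
Solving (B + 5I)v = 0 gives the eigenspace spanned by (0, 3, 3).
With v₂ = 3, v = (0, 3, 3), so v₃ = 3.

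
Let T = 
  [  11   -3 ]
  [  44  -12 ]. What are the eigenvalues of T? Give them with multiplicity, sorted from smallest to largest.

Characteristic polynomial: p(s) = s^2 + s = s(s + 1).
Roots (with multiplicity): -1, 0.

-1, 0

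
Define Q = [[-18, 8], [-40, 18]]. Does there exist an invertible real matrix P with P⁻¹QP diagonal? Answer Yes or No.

Yes

Characteristic polynomial: p(μ) = μ^2 - 4 = (μ - 2)(μ + 2).
All 2 eigenvalues are distinct, so Q is diagonalizable.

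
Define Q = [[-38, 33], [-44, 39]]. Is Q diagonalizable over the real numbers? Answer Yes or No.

Characteristic polynomial: p(r) = r^2 - r - 30 = (r - 6)(r + 5).
All 2 eigenvalues are distinct, so Q is diagonalizable.

Yes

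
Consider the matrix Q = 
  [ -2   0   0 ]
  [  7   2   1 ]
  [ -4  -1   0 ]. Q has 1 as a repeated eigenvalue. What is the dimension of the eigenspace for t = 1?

Q − 1I = [[-3, 0, 0], [7, 1, 1], [-4, -1, -1]].
This matrix has rank 2, so its null space has dimension 3 − 2 = 1.

1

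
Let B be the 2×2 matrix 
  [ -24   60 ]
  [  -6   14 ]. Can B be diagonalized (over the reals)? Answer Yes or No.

Yes

Characteristic polynomial: p(t) = t^2 + 10t + 24 = (t + 4)(t + 6).
All 2 eigenvalues are distinct, so B is diagonalizable.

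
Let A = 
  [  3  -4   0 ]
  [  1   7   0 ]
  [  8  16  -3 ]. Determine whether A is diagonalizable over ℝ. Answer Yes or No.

No

Characteristic polynomial: p(λ) = λ^3 - 7λ^2 - 5λ + 75 = (λ - 5)^2(λ + 3).
λ = 5 has algebraic multiplicity 2; rank(A − 5I) = 2, so geometric multiplicity = 1.
Geometric multiplicity < algebraic multiplicity, so A is not diagonalizable.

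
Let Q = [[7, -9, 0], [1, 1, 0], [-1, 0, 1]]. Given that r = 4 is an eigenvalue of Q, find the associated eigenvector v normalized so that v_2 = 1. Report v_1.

Q − 4I = [[3, -9, 0], [1, -3, 0], [-1, 0, -3]].
Solving (Q − 4I)v = 0 gives the eigenspace spanned by (3, 1, -1).
With v_2 = 1, v = (3, 1, -1), so v_1 = 3.

3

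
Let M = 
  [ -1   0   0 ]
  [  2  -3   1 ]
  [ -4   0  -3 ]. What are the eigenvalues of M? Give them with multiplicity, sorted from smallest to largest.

Characteristic polynomial: p(λ) = λ^3 + 7λ^2 + 15λ + 9 = (λ + 1)(λ + 3)^2.
Roots (with multiplicity): -3, -3, -1.

-3, -3, -1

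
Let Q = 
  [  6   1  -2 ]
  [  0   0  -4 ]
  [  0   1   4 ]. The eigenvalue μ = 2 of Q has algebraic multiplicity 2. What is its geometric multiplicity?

1

Q − 2I = [[4, 1, -2], [0, -2, -4], [0, 1, 2]].
This matrix has rank 2, so its null space has dimension 3 − 2 = 1.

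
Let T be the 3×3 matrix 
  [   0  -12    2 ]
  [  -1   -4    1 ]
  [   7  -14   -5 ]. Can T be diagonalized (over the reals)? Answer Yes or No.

Characteristic polynomial: p(r) = r^3 + 9r^2 + 8r - 60 = (r - 2)(r + 5)(r + 6).
All 3 eigenvalues are distinct, so T is diagonalizable.

Yes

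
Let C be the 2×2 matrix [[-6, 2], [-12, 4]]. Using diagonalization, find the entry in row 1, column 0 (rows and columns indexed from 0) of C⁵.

Characteristic polynomial: r^2 + 2r = r(r + 2), so the eigenvalues are -2, 0.
r=-2: eigenvector (1, 2).
r=0: eigenvector (1, 3).
P = [[1, 1], [2, 3]], D = diag(-2, 0), P⁻¹ = [[3, -1], [-2, 1]].
C⁵ = P·diag(-32, 0)·P⁻¹ = [[-96, 32], [-192, 64]].
The requested entry is -192.

-192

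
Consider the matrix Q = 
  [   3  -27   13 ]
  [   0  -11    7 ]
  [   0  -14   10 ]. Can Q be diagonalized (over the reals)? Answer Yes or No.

No

Characteristic polynomial: p(r) = r^3 - 2r^2 - 15r + 36 = (r - 3)^2(r + 4).
r = 3 has algebraic multiplicity 2; rank(Q − 3I) = 2, so geometric multiplicity = 1.
Geometric multiplicity < algebraic multiplicity, so Q is not diagonalizable.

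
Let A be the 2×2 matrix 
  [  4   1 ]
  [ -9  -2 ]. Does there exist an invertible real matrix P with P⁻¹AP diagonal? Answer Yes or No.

Characteristic polynomial: p(λ) = λ^2 - 2λ + 1 = (λ - 1)^2.
λ = 1 has algebraic multiplicity 2; rank(A − 1I) = 1, so geometric multiplicity = 1.
Geometric multiplicity < algebraic multiplicity, so A is not diagonalizable.

No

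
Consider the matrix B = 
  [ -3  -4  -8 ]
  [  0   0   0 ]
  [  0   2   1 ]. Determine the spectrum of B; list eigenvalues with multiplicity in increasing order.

-3, 0, 1

Characteristic polynomial: p(r) = r^3 + 2r^2 - 3r = r(r - 1)(r + 3).
Roots (with multiplicity): -3, 0, 1.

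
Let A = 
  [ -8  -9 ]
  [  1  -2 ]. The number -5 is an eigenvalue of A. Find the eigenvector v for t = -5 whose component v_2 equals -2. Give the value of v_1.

A + 5I = [[-3, -9], [1, 3]].
Solving (A + 5I)v = 0 gives the eigenspace spanned by (6, -2).
With v_2 = -2, v = (6, -2), so v_1 = 6.

6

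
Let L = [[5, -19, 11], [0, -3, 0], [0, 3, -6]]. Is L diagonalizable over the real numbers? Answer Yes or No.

Characteristic polynomial: p(s) = s^3 + 4s^2 - 27s - 90 = (s - 5)(s + 3)(s + 6).
All 3 eigenvalues are distinct, so L is diagonalizable.

Yes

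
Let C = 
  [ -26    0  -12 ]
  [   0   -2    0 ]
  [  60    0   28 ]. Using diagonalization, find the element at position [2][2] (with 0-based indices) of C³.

Characteristic polynomial: t^3 - 12t - 16 = (t - 4)(t + 2)^2, so the eigenvalues are -2, -2, 4.
t=-2: eigenvector (-2, 1, 4).
t=-2: eigenvector (1, 0, -2).
t=4: eigenvector (-2, 0, 5).
P = [[-2, 1, -2], [1, 0, 0], [4, -2, 5]], D = diag(-2, -2, 4), P⁻¹ = [[0, 1, 0], [5, 2, 2], [2, 0, 1]].
C³ = P·diag(-8, -8, 64)·P⁻¹ = [[-296, 0, -144], [0, -8, 0], [720, 0, 352]].
The requested entry is 352.

352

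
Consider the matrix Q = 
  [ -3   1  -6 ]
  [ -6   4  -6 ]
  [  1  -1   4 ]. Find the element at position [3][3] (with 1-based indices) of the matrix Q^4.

256

Characteristic polynomial: t^3 - 5t^2 - 2t + 24 = (t - 4)(t - 3)(t + 2), so the eigenvalues are -2, 3, 4.
t=3: eigenvector (1, 0, -1).
t=4: eigenvector (1, 1, -1).
t=-2: eigenvector (1, 1, 0).
P = [[1, 1, 1], [0, 1, 1], [-1, -1, 0]], D = diag(3, 4, -2), P⁻¹ = [[1, -1, 0], [-1, 1, -1], [1, 0, 1]].
Q⁴ = P·diag(81, 256, 16)·P⁻¹ = [[-159, 175, -240], [-240, 256, -240], [175, -175, 256]].
The requested entry is 256.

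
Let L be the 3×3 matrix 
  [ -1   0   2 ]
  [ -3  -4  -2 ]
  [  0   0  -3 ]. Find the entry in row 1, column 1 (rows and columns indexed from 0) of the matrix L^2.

Characteristic polynomial: r^3 + 8r^2 + 19r + 12 = (r + 1)(r + 3)(r + 4), so the eigenvalues are -4, -3, -1.
r=-1: eigenvector (1, -1, 0).
r=-4: eigenvector (0, 1, 0).
r=-3: eigenvector (-1, 1, 1).
P = [[1, 0, -1], [-1, 1, 1], [0, 0, 1]], D = diag(-1, -4, -3), P⁻¹ = [[1, 0, 1], [1, 1, 0], [0, 0, 1]].
L² = P·diag(1, 16, 9)·P⁻¹ = [[1, 0, -8], [15, 16, 8], [0, 0, 9]].
The requested entry is 16.

16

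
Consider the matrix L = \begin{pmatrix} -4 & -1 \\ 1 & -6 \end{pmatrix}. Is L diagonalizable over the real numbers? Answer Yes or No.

Characteristic polynomial: p(r) = r^2 + 10r + 25 = (r + 5)^2.
r = -5 has algebraic multiplicity 2; rank(L + 5I) = 1, so geometric multiplicity = 1.
Geometric multiplicity < algebraic multiplicity, so L is not diagonalizable.

No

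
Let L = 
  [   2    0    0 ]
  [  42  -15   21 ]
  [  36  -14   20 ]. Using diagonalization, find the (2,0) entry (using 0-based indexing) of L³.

Characteristic polynomial: s^3 - 7s^2 + 4s + 12 = (s - 6)(s - 2)(s + 1), so the eigenvalues are -1, 2, 6.
s=-1: eigenvector (0, 3, 2).
s=6: eigenvector (0, -1, -1).
s=2: eigenvector (1, 0, -2).
P = [[0, 0, 1], [3, -1, 0], [2, -1, -2]], D = diag(-1, 6, 2), P⁻¹ = [[-2, 1, -1], [-6, 2, -3], [1, 0, 0]].
L³ = P·diag(-1, 216, 8)·P⁻¹ = [[8, 0, 0], [1302, -435, 651], [1284, -434, 650]].
The requested entry is 1284.

1284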